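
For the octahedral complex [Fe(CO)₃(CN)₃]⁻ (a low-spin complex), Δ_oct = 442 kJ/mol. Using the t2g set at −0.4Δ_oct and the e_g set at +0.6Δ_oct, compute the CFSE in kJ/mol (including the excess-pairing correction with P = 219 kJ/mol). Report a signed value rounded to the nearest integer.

-623

Ligand charges: 3×(+0) from CO and 3×(-1) from CN⁻ sum to -3; with overall charge -1, Fe is +2.
Group 8 minus oxidation state +2 gives a d⁶ configuration for Fe²⁺.
Configuration: t2g^6 e_g^0.
The orbital stabilization is -2.4Δ_oct = -2.4 × 442 = -1061 kJ/mol.
High-spin d⁶ would be t2g^4 e_g^2 with 1 pair; low-spin has 3, so 2 excess pairs cost +2P = +438 kJ/mol.
Net CFSE = -1061 + 438 = -623 kJ/mol.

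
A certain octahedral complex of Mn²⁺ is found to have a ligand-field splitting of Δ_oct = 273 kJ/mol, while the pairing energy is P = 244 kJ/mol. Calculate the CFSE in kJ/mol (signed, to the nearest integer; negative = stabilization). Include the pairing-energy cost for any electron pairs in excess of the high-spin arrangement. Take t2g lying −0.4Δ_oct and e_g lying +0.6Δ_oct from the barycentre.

Mn sits in group 7; removing 2 electrons leaves Mn²⁺ with 7 − 2 = 5 d electrons.
Here Δ_oct > P (273 > 244), so the low-spin state is favoured.
That gives t2g^5 e_g^0.
Orbital CFSE = -2.0Δ_oct = -2.0 × 273 = -546 kJ/mol.
Excess pairs vs high-spin: 2 − 0 = 2; pairing cost = +488 kJ/mol.
Net CFSE = -546 + 488 = -58 kJ/mol.

-58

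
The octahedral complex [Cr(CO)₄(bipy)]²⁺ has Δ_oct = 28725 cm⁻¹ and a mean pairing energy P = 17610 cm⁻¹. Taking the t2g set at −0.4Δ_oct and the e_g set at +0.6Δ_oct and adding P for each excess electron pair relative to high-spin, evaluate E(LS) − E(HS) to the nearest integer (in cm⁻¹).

Ligand charges: 4×(+0) from CO and 1×(+0) from bipy sum to +0; with overall charge +2, Cr is +2.
Cr²⁺: group 6, so d-count = 6 − 2 = 4.
High-spin: t2g^3 e_g^1, CFSE = -0.6Δ_oct = -17235 cm⁻¹.
Low-spin t2g^4 e_g^0 gives -1.6Δ_oct = -45960 cm⁻¹, but forming 1 extra pair costs 1P = 17610 cm⁻¹, so E(LS) = -45960 + 17610 = -28350 cm⁻¹.
Thus E(LS) − E(HS) = -11115 cm⁻¹.

-11115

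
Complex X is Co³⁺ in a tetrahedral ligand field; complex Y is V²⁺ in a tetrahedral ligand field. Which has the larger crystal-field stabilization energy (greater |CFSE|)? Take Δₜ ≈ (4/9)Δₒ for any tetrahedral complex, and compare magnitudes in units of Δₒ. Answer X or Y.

X: Co is in group 9, so Co³⁺ is d⁶ (9 − 3 = 6); With tetrahedral geometry the complex is necessarily high-spin; e³ t₂³, CFSE = -0.6Δₜ ≈ -0.27Δₒ.
Y: V sits in group 5; removing 2 electrons leaves V²⁺ with 5 − 2 = 3 d electrons; Tetrahedral splitting is small, so the complex is high-spin; e^2 t2^1, CFSE = -0.8Δₜ ≈ -0.36Δₒ.
So Y has the larger |CFSE|.

Y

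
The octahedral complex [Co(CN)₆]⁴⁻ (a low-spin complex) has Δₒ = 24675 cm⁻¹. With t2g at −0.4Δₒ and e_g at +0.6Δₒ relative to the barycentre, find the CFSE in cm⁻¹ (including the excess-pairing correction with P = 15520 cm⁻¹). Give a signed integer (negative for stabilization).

-28895

Each CN⁻ contributes -1; 6 × (-1) = -6. With overall charge -4, Co is in the +2 oxidation state.
Co sits in group 9; removing 2 electrons leaves Co²⁺ with 9 − 2 = 7 d electrons.
Configuration: t2g^6 e_g^1.
CFSE(orbital) = 6×(-0.4Δₒ) + 1×(0.6Δₒ) = -1.8Δₒ; with Δₒ = 24675 cm⁻¹ that is -44415 cm⁻¹.
Pairing penalty: 3 pairs vs 2 in the high-spin reference → 1 extra × P = 15520 cm⁻¹.
Combining: -44415 + 15520 = -28895 cm⁻¹.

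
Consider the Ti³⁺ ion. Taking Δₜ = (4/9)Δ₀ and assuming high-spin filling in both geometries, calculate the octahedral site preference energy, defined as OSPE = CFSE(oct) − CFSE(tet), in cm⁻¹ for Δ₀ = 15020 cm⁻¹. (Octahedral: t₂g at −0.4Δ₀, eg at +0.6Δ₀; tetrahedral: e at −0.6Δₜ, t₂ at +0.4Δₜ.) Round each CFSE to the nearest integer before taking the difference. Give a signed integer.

-2003

Ti sits in group 4; removing 3 electrons leaves Ti³⁺ with 4 − 3 = 1 d electrons.
Octahedral (high-spin): t₂g¹ eg⁰, CFSE = 1(−0.4) + 0(+0.6) = -0.4Δ₀ = -0.4 × 15020 = -6008 cm⁻¹.
Tetrahedral e¹ t₂⁰ gives -0.6Δₜ = -0.6 × (4/9) × 15020 = -4005 cm⁻¹.
OSPE = -6008 − (-4005) = -2003 cm⁻¹.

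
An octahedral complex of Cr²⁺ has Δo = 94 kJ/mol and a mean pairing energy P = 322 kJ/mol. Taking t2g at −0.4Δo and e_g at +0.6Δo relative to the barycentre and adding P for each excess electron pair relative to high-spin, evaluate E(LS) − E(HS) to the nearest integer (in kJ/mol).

Cr sits in group 6; removing 2 electrons leaves Cr²⁺ with 6 − 2 = 4 d electrons.
High-spin: t2g^3 e_g^1, CFSE = -0.6Δo = -56 kJ/mol.
Low-spin t2g^4 e_g^0 gives -1.6Δo = -150 kJ/mol, but forming 1 extra pair costs 1P = 322 kJ/mol, so E(LS) = -150 + 322 = 172 kJ/mol.
Thus E(LS) − E(HS) = 228 kJ/mol.

228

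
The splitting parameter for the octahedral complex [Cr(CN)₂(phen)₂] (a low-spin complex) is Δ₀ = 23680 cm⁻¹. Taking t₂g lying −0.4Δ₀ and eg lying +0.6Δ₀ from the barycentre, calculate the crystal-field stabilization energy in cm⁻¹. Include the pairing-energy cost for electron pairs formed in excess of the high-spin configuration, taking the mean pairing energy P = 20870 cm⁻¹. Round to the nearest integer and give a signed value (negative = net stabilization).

-17018

Ligand charges: 2×(-1) from CN⁻ and 2×(+0) from phen sum to -2; with overall charge +0, Cr is +2.
Cr is in group 6, so Cr²⁺ is d⁴ (6 − 2 = 4).
Electron filling gives t₂g⁴ eg⁰.
Orbital CFSE = 4(-0.4) + 0(0.6) = -1.6Δ₀ = -1.6 × 23680 = -37888 cm⁻¹.
High-spin d⁴ would be t₂g³ eg¹ with 0 pairs; low-spin has 1, so 1 excess pair costs +1P = +20870 cm⁻¹.
Combining: -37888 + 20870 = -17018 cm⁻¹.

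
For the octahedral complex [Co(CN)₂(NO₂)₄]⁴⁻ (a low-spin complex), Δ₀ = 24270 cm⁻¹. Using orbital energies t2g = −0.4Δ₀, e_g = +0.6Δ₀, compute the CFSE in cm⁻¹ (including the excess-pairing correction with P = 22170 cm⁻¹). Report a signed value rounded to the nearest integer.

Ligand charges: 2×(-1) from CN⁻ and 4×(-1) from NO₂⁻ sum to -6; with overall charge -4, Co is +2.
Co sits in group 9; removing 2 electrons leaves Co²⁺ with 9 − 2 = 7 d electrons.
The d⁷ electrons fill as t2g^6 e_g^1.
Orbital CFSE = 6(-0.4) + 1(0.6) = -1.8Δ₀ = -1.8 × 24270 = -43686 cm⁻¹.
Pairing penalty: 3 pairs vs 2 in the high-spin reference → 1 extra × P = 22170 cm⁻¹.
Net CFSE = -43686 + 22170 = -21516 cm⁻¹.

-21516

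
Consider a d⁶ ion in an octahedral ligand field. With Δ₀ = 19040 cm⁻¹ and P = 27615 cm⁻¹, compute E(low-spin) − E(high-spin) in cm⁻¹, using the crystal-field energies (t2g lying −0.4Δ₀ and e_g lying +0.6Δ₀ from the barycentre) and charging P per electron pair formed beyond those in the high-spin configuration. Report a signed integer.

17150

High-spin d⁶ fills as t2g^4 e_g^2 with CFSE 4(−0.4) + 2(+0.6) = -0.4Δ₀ = -7616 cm⁻¹.
Low-spin t2g^6 e_g^0 gives -2.4Δ₀ = -45696 cm⁻¹, but forming 2 extra pairs costs 2P = 55230 cm⁻¹, so E(LS) = -45696 + 55230 = 9534 cm⁻¹.
The difference is 9534 − (-7616) = 17150 cm⁻¹, so high-spin lies lower.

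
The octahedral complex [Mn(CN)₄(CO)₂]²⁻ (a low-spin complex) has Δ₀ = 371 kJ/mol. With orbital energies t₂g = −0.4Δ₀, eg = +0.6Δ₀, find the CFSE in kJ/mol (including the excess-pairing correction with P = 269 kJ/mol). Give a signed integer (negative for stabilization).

-204

Ligand charges: 4×(-1) from CN⁻ and 2×(+0) from CO sum to -4; with overall charge -2, Mn is +2.
Mn²⁺: group 7, so d-count = 7 − 2 = 5.
Electron filling gives t₂g⁵ eg⁰.
Orbital CFSE = 5(-0.4) + 0(0.6) = -2.0Δ₀ = -2.0 × 371 = -742 kJ/mol.
Pairing penalty: 2 pairs vs 0 in the high-spin reference → 2 extra × P = 538 kJ/mol.
Combining: -742 + 538 = -204 kJ/mol.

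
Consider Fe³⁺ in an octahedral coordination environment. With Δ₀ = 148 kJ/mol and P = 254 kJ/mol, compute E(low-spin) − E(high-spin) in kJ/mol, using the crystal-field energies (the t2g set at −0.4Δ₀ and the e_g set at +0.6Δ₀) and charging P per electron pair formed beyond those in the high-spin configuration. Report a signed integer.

212

Fe³⁺: group 8, so d-count = 8 − 3 = 5.
High-spin d⁵ fills as t2g^3 e_g^2 with CFSE 3(−0.4) + 2(+0.6) = 0.0Δ₀ = 0 kJ/mol.
Low-spin: t2g^5 e_g^0, orbital CFSE = -2.0Δ₀ = -296 kJ/mol; plus 2 excess pairs × P = +508 kJ/mol; total 212 kJ/mol.
The difference is 212 − (0) = 212 kJ/mol, so high-spin lies lower.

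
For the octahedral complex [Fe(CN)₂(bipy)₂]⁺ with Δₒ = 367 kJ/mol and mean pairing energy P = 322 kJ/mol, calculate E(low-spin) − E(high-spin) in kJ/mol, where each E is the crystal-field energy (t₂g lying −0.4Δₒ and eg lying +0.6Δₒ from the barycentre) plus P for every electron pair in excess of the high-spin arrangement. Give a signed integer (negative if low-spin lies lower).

Ligand charges: 2×(-1) from CN⁻ and 2×(+0) from bipy sum to -2; with overall charge +1, Fe is +3.
Fe³⁺: group 8, so d-count = 8 − 3 = 5.
In the high-spin limit (t₂g³ eg²) the orbital term is 0.0Δₒ = 0 kJ/mol, with no excess pairing.
Low-spin t₂g⁵ eg⁰ gives -2.0Δₒ = -734 kJ/mol, but forming 2 extra pairs costs 2P = 644 kJ/mol, so E(LS) = -734 + 644 = -90 kJ/mol.
The difference is -90 − (0) = -90 kJ/mol, so low-spin lies lower.

-90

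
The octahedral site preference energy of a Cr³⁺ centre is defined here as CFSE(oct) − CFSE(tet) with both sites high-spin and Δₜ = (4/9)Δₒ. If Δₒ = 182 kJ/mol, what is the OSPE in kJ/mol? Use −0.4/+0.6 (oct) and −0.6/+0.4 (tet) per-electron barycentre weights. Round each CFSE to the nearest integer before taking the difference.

-153

Cr sits in group 6; removing 3 electrons leaves Cr³⁺ with 6 − 3 = 3 d electrons.
In an octahedral site d³ (HS) is t₂g³ eg⁰, giving CFSE(oct) = -1.2Δₒ = -218 kJ/mol.
Tetrahedral: e² t₂¹, CFSE = 2(−0.6) + 1(+0.4) = -0.8Δₜ = -0.8 × (4/9) × 182 = -65 kJ/mol.
OSPE = -218 − (-65) = -153 kJ/mol.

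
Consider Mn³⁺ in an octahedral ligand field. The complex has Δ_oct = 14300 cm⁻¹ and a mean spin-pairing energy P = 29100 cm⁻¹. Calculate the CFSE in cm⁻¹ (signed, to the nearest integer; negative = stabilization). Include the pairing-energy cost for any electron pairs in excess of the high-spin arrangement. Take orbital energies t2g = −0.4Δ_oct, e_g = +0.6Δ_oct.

Mn³⁺: group 7, so d-count = 7 − 3 = 4.
Here Δ_oct < P (14300 < 29100), so the high-spin state is favoured.
Filling d⁴ accordingly: t2g^3 e_g^1.
Orbital CFSE = -0.6Δ_oct = -0.6 × 14300 = -8580 cm⁻¹.
High-spin has no excess pairs, so no pairing correction applies.

-8580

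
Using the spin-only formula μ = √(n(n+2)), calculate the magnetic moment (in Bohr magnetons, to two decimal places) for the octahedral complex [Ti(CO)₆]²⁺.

2.83 Bohr magnetons

CO is neutral, so the +2 overall charge sits on Ti: oxidation state +2.
Ti is in group 4, so Ti²⁺ is d² (4 − 2 = 2).
For octahedral d² the high- and low-spin configurations coincide.
Configuration: t₂g² eg⁰ → 2 unpaired electrons.
μ(spin-only) = √[2(2+2)] = √8 ≈ 2.83 Bohr magnetons.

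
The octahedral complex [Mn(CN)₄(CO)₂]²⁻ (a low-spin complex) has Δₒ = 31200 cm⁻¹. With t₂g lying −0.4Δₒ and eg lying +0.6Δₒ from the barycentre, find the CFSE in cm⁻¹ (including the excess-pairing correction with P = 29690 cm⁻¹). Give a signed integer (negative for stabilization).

Ligand charges: 4×(-1) from CN⁻ and 2×(+0) from CO sum to -4; with overall charge -2, Mn is +2.
Mn sits in group 7; removing 2 electrons leaves Mn²⁺ with 7 − 2 = 5 d electrons.
The d⁵ electrons fill as t₂g⁵ eg⁰.
The orbital stabilization is -2.0Δₒ = -2.0 × 31200 = -62400 cm⁻¹.
High-spin d⁵ would be t₂g³ eg² with 0 pairs; low-spin has 2, so 2 excess pairs cost +2P = +59380 cm⁻¹.
Overall CFSE = -62400 + 59380 = -3020 cm⁻¹.

-3020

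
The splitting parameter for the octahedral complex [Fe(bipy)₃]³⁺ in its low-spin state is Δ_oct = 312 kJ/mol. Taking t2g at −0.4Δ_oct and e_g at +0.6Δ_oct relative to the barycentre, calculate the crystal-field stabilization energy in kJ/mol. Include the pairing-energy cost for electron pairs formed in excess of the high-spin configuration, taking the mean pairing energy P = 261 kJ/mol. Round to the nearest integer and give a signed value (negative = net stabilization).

-102

bipy is neutral, so the +3 overall charge sits on Fe: oxidation state +3.
Fe is in group 8, so Fe³⁺ is d⁵ (8 − 3 = 5).
Configuration: t2g^5 e_g^0.
The orbital stabilization is -2.0Δ_oct = -2.0 × 312 = -624 kJ/mol.
High-spin d⁵ would be t2g^3 e_g^2 with 0 pairs; low-spin has 2, so 2 excess pairs cost +2P = +522 kJ/mol.
Net CFSE = -624 + 522 = -102 kJ/mol.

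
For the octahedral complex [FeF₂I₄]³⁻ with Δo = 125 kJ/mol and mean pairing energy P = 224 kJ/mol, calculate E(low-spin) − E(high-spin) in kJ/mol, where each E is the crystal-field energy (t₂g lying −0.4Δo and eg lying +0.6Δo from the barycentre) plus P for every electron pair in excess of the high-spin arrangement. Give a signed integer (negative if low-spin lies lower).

Ligand charges: 2×(-1) from F⁻ and 4×(-1) from I⁻ sum to -6; with overall charge -3, Fe is +3.
Fe is in group 8, so Fe³⁺ is d⁵ (8 − 3 = 5).
High-spin d⁵ fills as t₂g³ eg² with CFSE 3(−0.4) + 2(+0.6) = 0.0Δo = 0 kJ/mol.
Low-spin: t₂g⁵ eg⁰, orbital CFSE = -2.0Δo = -250 kJ/mol; plus 2 excess pairs × P = +448 kJ/mol; total 198 kJ/mol.
The difference is 198 − (0) = 198 kJ/mol, so high-spin lies lower.

198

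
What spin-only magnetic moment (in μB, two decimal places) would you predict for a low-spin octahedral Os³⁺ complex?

Os³⁺: group 8, so d-count = 8 − 3 = 5.
Configuration: t₂g⁵ eg⁰ → 1 unpaired electron.
μ(spin-only) = √[1(1+2)] = √3 ≈ 1.73 μB.

1.73 μB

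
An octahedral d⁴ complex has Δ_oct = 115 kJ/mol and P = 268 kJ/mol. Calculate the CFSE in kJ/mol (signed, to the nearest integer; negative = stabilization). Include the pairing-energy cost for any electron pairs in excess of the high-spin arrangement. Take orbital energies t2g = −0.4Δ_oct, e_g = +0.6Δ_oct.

Since Δ_oct = 115 kJ/mol < P = 268 kJ/mol, the complex adopts the high-spin configuration.
Filling d⁴ accordingly: t2g^3 e_g^1.
Orbital CFSE = -0.6Δ_oct = -0.6 × 115 = -69 kJ/mol.
High-spin has no excess pairs, so no pairing correction applies.

-69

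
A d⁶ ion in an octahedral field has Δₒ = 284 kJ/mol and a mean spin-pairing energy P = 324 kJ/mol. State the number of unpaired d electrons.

4

With Δₒ < P the complex is high-spin.
Filling d⁶ accordingly: t2g^4 e_g^2.
Unpaired electrons: 4.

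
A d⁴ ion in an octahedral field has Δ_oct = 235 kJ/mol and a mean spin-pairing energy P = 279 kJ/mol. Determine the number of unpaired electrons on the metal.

4

With Δ_oct < P the complex is high-spin.
Configuration: t2g^3 e_g^1.
Unpaired electrons: 4.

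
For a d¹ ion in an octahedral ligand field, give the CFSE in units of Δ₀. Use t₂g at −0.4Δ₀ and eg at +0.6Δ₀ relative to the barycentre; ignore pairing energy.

For octahedral d¹ the high- and low-spin configurations coincide.
Configuration: t₂g¹ eg⁰.
CFSE = 1(-0.4Δ₀) + 0(0.6Δ₀) = -0.4Δ₀ + 0.0Δ₀ = -0.4Δ₀.

-0.4 Δ₀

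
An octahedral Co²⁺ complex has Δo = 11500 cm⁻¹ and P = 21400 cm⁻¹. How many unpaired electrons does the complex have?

3

Co is in group 9, so Co²⁺ is d⁷ (9 − 2 = 7).
Here Δo < P (11500 < 21400), so the high-spin state is favoured.
That gives t₂g⁵ eg².
Unpaired electrons: 3.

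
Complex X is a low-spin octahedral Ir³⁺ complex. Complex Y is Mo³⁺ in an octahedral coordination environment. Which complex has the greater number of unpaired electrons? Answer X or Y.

X: Group 9 minus oxidation state +3 gives a d⁶ configuration for Ir³⁺; t₂g⁶ eg⁰ → 0 unpaired.
Y: Mo is in group 6, so Mo³⁺ is d³ (6 − 3 = 3); t2g^3 e_g^0 → 3 unpaired.
So Y has more unpaired electrons.

Y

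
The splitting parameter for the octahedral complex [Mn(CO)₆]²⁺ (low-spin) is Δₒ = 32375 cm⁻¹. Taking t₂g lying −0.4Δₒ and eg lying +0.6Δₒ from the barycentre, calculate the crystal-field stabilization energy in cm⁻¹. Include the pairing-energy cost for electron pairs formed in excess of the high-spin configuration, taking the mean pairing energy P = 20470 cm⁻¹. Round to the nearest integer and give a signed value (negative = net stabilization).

-23810

CO is neutral, so the +2 overall charge sits on Mn: oxidation state +2.
Mn sits in group 7; removing 2 electrons leaves Mn²⁺ with 7 − 2 = 5 d electrons.
The d⁵ electrons fill as t₂g⁵ eg⁰.
Orbital CFSE = 5(-0.4) + 0(0.6) = -2.0Δₒ = -2.0 × 32375 = -64750 cm⁻¹.
Pairing penalty: 2 pairs vs 0 in the high-spin reference → 2 extra × P = 40940 cm⁻¹.
Overall CFSE = -64750 + 40940 = -23810 cm⁻¹.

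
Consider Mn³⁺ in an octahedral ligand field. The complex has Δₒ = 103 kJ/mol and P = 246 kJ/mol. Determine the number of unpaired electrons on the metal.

4

Mn³⁺: group 7, so d-count = 7 − 3 = 4.
Since Δₒ = 103 kJ/mol < P = 246 kJ/mol, the complex adopts the high-spin configuration.
Filling d⁴ accordingly: t2g^3 e_g^1.
Unpaired electrons: 4.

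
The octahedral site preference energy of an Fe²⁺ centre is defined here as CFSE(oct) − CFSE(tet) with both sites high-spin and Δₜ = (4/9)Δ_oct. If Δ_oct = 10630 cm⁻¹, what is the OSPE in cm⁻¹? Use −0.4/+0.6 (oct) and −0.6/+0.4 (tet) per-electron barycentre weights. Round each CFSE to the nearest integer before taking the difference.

-1417

Group 8 minus oxidation state +2 gives a d⁶ configuration for Fe²⁺.
In an octahedral site d⁶ (HS) is t₂g⁴ eg², giving CFSE(oct) = -0.4Δ_oct = -4252 cm⁻¹.
Tetrahedral: e³ t₂³, CFSE = 3(−0.6) + 3(+0.4) = -0.6Δₜ = -0.6 × (4/9) × 10630 = -2835 cm⁻¹.
OSPE = -4252 − (-2835) = -1417 cm⁻¹.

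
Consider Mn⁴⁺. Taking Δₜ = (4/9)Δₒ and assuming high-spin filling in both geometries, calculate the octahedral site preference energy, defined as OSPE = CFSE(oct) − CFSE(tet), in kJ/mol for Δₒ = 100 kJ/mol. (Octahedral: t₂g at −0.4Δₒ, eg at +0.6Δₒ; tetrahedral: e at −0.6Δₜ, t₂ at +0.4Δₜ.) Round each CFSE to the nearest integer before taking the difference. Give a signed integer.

Mn is in group 7, so Mn⁴⁺ is d³ (7 − 4 = 3).
In an octahedral site d³ (HS) is t₂g³ eg⁰, giving CFSE(oct) = -1.2Δₒ = -120 kJ/mol.
Tetrahedral: e² t₂¹, CFSE = 2(−0.6) + 1(+0.4) = -0.8Δₜ = -0.8 × (4/9) × 100 = -36 kJ/mol.
Subtracting, OSPE = -120 − (-36) = -84 kJ/mol.

-84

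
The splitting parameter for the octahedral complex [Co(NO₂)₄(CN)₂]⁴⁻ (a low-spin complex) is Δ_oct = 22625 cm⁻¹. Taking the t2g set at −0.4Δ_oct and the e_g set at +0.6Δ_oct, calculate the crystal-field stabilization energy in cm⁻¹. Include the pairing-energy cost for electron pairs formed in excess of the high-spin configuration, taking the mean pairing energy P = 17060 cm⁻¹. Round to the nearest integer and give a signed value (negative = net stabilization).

-23665

Ligand charges: 4×(-1) from NO₂⁻ and 2×(-1) from CN⁻ sum to -6; with overall charge -4, Co is +2.
Co sits in group 9; removing 2 electrons leaves Co²⁺ with 9 − 2 = 7 d electrons.
The d⁷ electrons fill as t2g^6 e_g^1.
Orbital CFSE = 6(-0.4) + 1(0.6) = -1.8Δ_oct = -1.8 × 22625 = -40725 cm⁻¹.
Pairing penalty: 3 pairs vs 2 in the high-spin reference → 1 extra × P = 17060 cm⁻¹.
Net CFSE = -40725 + 17060 = -23665 cm⁻¹.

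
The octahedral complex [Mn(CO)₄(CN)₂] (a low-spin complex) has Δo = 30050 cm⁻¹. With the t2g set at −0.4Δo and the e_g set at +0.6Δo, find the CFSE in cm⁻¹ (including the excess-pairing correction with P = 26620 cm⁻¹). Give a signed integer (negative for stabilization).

Ligand charges: 4×(+0) from CO and 2×(-1) from CN⁻ sum to -2; with overall charge +0, Mn is +2.
Group 7 minus oxidation state +2 gives a d⁵ configuration for Mn²⁺.
Electron filling gives t2g^5 e_g^0.
CFSE(orbital) = 5×(-0.4Δo) + 0×(0.6Δo) = -2.0Δo; with Δo = 30050 cm⁻¹ that is -60100 cm⁻¹.
Relative to high-spin t2g^3 e_g^2 (0 paired), the low-spin configuration has 2 additional pairs, contributing +2 × 26620 = +53240 cm⁻¹.
Combining: -60100 + 53240 = -6860 cm⁻¹.

-6860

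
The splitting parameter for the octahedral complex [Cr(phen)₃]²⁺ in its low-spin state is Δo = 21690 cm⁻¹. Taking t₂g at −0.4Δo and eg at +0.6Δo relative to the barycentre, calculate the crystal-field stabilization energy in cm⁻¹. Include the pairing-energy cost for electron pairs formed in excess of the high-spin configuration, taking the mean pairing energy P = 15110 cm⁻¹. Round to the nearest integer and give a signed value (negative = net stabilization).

phen is neutral, so the +2 overall charge sits on Cr: oxidation state +2.
Group 6 minus oxidation state +2 gives a d⁴ configuration for Cr²⁺.
Configuration: t₂g⁴ eg⁰.
CFSE(orbital) = 4×(-0.4Δo) + 0×(0.6Δo) = -1.6Δo; with Δo = 21690 cm⁻¹ that is -34704 cm⁻¹.
Pairing penalty: 1 pair vs 0 in the high-spin reference → 1 extra × P = 15110 cm⁻¹.
Combining: -34704 + 15110 = -19594 cm⁻¹.

-19594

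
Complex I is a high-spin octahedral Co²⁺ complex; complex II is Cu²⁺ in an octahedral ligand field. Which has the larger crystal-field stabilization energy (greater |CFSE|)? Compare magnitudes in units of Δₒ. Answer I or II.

I: Group 9 minus oxidation state +2 gives a d⁷ configuration for Co²⁺; t₂g⁵ eg², CFSE = -0.8Δₒ.
II: Cu sits in group 11; removing 2 electrons leaves Cu²⁺ with 11 − 2 = 9 d electrons; t₂g⁶ eg³, CFSE = -0.6Δₒ.
So I has the larger |CFSE|.

I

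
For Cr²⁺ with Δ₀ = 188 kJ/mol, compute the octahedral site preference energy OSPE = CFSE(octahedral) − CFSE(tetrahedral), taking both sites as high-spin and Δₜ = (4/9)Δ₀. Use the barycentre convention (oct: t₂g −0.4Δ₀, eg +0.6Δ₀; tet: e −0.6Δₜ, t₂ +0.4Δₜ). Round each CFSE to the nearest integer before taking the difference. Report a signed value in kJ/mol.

Cr sits in group 6; removing 2 electrons leaves Cr²⁺ with 6 − 2 = 4 d electrons.
In an octahedral site d⁴ (HS) is t2g^3 e_g^1, giving CFSE(oct) = -0.6Δ₀ = -113 kJ/mol.
Tetrahedral: e^2 t2^2, CFSE = 2(−0.6) + 2(+0.4) = -0.4Δₜ = -0.4 × (4/9) × 188 = -33 kJ/mol.
OSPE = -113 − (-33) = -80 kJ/mol.

-80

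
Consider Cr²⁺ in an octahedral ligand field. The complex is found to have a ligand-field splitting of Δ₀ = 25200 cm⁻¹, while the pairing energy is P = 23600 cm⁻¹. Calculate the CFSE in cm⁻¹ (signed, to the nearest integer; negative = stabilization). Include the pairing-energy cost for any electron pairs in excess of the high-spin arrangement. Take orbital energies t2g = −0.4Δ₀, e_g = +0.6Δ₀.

Group 6 minus oxidation state +2 gives a d⁴ configuration for Cr²⁺.
With Δ₀ > P the complex is low-spin.
Configuration: t2g^4 e_g^0.
Orbital CFSE = -1.6Δ₀ = -1.6 × 25200 = -40320 cm⁻¹.
Excess pairs vs high-spin: 1 − 0 = 1; pairing cost = +23600 cm⁻¹.
Net CFSE = -40320 + 23600 = -16720 cm⁻¹.

-16720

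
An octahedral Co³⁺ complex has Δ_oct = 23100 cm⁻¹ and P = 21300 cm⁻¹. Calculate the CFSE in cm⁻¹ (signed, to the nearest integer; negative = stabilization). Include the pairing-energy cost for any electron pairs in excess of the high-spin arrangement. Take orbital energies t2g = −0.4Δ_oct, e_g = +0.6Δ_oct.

Co³⁺: group 9, so d-count = 9 − 3 = 6.
Here Δ_oct > P (23100 > 21300), so the low-spin state is favoured.
Configuration: t2g^6 e_g^0.
Orbital CFSE = -2.4Δ_oct = -2.4 × 23100 = -55440 cm⁻¹.
Excess pairs vs high-spin: 3 − 1 = 2; pairing cost = +42600 cm⁻¹.
Net CFSE = -55440 + 42600 = -12840 cm⁻¹.

-12840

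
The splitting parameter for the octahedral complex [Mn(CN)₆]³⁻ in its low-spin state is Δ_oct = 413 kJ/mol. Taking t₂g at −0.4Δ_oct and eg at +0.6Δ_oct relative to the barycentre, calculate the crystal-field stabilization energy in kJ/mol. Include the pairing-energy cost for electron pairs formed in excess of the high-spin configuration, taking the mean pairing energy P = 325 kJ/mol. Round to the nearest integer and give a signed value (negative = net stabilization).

-336

Each CN⁻ contributes -1; 6 × (-1) = -6. With overall charge -3, Mn is in the +3 oxidation state.
Group 7 minus oxidation state +3 gives a d⁴ configuration for Mn³⁺.
The d⁴ electrons fill as t₂g⁴ eg⁰.
CFSE(orbital) = 4×(-0.4Δ_oct) + 0×(0.6Δ_oct) = -1.6Δ_oct; with Δ_oct = 413 kJ/mol that is -661 kJ/mol.
Relative to high-spin t₂g³ eg¹ (0 paired), the low-spin configuration has 1 additional pair, contributing +1 × 325 = +325 kJ/mol.
Overall CFSE = -661 + 325 = -336 kJ/mol.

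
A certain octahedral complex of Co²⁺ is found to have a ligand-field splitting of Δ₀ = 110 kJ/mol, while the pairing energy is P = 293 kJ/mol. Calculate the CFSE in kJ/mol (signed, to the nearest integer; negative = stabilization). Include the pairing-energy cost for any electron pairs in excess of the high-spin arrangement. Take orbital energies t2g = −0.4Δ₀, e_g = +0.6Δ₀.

-88

Co is in group 9, so Co²⁺ is d⁷ (9 − 2 = 7).
Here Δ₀ < P (110 < 293), so the high-spin state is favoured.
Filling d⁷ accordingly: t2g^5 e_g^2.
Orbital CFSE = -0.8Δ₀ = -0.8 × 110 = -88 kJ/mol.
High-spin has no excess pairs, so no pairing correction applies.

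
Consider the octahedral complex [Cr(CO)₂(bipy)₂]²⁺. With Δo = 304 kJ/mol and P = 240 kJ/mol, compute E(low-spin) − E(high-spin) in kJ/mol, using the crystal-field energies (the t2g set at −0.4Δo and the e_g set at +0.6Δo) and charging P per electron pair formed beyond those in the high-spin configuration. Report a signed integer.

Ligand charges: 2×(+0) from CO and 2×(+0) from bipy sum to +0; with overall charge +2, Cr is +2.
Cr sits in group 6; removing 2 electrons leaves Cr²⁺ with 6 − 2 = 4 d electrons.
High-spin: t2g^3 e_g^1, CFSE = -0.6Δo = -182 kJ/mol.
Low-spin t2g^4 e_g^0 gives -1.6Δo = -486 kJ/mol, but forming 1 extra pair costs 1P = 240 kJ/mol, so E(LS) = -486 + 240 = -246 kJ/mol.
Thus E(LS) − E(HS) = -64 kJ/mol.

-64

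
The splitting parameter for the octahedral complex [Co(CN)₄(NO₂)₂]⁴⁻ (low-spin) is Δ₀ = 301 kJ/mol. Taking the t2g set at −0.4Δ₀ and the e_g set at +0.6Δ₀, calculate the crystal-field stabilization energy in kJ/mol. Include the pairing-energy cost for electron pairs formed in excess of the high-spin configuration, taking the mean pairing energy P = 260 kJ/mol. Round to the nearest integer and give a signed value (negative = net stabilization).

-282

Ligand charges: 4×(-1) from CN⁻ and 2×(-1) from NO₂⁻ sum to -6; with overall charge -4, Co is +2.
Co sits in group 9; removing 2 electrons leaves Co²⁺ with 9 − 2 = 7 d electrons.
Electron filling gives t2g^6 e_g^1.
The orbital stabilization is -1.8Δ₀ = -1.8 × 301 = -542 kJ/mol.
Relative to high-spin t2g^5 e_g^2 (2 paired), the low-spin configuration has 1 additional pair, contributing +1 × 260 = +260 kJ/mol.
Overall CFSE = -542 + 260 = -282 kJ/mol.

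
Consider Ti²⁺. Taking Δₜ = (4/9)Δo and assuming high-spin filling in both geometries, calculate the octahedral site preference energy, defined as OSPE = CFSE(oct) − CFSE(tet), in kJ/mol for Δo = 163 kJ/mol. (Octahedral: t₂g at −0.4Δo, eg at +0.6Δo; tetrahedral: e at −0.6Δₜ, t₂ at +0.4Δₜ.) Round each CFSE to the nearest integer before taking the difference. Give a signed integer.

Ti sits in group 4; removing 2 electrons leaves Ti²⁺ with 4 − 2 = 2 d electrons.
Octahedral high-spin t₂g² eg⁰: CFSE = -0.8 × 163 = -130 kJ/mol.
Tetrahedral e² t₂⁰ gives -1.2Δₜ = -1.2 × (4/9) × 163 = -87 kJ/mol.
OSPE = CFSE(oct) − CFSE(tet) = -130 − (-87) = -43 kJ/mol.

-43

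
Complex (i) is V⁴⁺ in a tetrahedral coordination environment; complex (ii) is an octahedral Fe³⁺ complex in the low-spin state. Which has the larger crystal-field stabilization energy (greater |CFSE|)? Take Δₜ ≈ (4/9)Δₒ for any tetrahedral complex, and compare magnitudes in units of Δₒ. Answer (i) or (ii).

(ii)

(i): Group 5 minus oxidation state +4 gives a d¹ configuration for V⁴⁺; With tetrahedral geometry the complex is necessarily high-spin; e¹ t₂⁰, CFSE = -0.6Δₜ ≈ -0.27Δₒ.
(ii): Group 8 minus oxidation state +3 gives a d⁵ configuration for Fe³⁺; t₂g⁵ eg⁰, CFSE = -2.0Δₒ.
So (ii) has the larger |CFSE|.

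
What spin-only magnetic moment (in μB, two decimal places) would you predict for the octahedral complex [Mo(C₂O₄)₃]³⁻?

Each C₂O₄²⁻ contributes -2; 3 × (-2) = -6. With overall charge -3, Mo is in the +3 oxidation state.
Mo³⁺: group 6, so d-count = 6 − 3 = 3.
For octahedral d³ the high- and low-spin configurations coincide.
Configuration: t2g^3 e_g^0 → 3 unpaired electrons.
μ(spin-only) = √[3(3+2)] = √15 ≈ 3.87 μB.

3.87 μB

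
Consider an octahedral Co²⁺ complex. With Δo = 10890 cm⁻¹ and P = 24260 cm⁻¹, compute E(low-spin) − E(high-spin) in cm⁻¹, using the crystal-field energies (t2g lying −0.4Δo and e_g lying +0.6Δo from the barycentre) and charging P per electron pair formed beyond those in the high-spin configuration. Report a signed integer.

Group 9 minus oxidation state +2 gives a d⁷ configuration for Co²⁺.
In the high-spin limit (t2g^5 e_g^2) the orbital term is -0.8Δo = -8712 cm⁻¹, with no excess pairing.
Low-spin: t2g^6 e_g^1, orbital CFSE = -1.8Δo = -19602 cm⁻¹; plus 1 excess pair × P = +24260 cm⁻¹; total 4658 cm⁻¹.
The difference is 4658 − (-8712) = 13370 cm⁻¹, so high-spin lies lower.

13370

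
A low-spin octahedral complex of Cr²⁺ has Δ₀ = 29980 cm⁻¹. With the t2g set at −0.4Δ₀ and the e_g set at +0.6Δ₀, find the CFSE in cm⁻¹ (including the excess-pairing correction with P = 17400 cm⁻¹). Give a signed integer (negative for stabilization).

-30568

Cr²⁺: group 6, so d-count = 6 − 2 = 4.
The d⁴ electrons fill as t2g^4 e_g^0.
The orbital stabilization is -1.6Δ₀ = -1.6 × 29980 = -47968 cm⁻¹.
Relative to high-spin t2g^3 e_g^1 (0 paired), the low-spin configuration has 1 additional pair, contributing +1 × 17400 = +17400 cm⁻¹.
Net CFSE = -47968 + 17400 = -30568 cm⁻¹.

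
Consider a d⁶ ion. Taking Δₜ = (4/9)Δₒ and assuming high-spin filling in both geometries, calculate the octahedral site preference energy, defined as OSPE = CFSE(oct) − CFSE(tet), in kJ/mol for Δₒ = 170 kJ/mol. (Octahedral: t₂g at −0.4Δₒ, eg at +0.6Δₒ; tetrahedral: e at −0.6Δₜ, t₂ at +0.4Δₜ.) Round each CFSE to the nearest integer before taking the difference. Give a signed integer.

-23

In an octahedral site d⁶ (HS) is t2g^4 e_g^2, giving CFSE(oct) = -0.4Δₒ = -68 kJ/mol.
In a tetrahedral site the filling is e^3 t2^3: CFSE(tet) = -0.6Δₜ = -0.6 × (4/9)(170) = -45 kJ/mol.
OSPE = -68 − (-45) = -23 kJ/mol.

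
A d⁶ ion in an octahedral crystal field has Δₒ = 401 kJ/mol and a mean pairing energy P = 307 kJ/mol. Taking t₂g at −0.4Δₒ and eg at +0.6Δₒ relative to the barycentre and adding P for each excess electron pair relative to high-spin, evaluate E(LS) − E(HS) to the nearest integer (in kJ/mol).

-188

In the high-spin limit (t₂g⁴ eg²) the orbital term is -0.4Δₒ = -160 kJ/mol, with no excess pairing.
Low-spin t₂g⁶ eg⁰ gives -2.4Δₒ = -962 kJ/mol, but forming 2 extra pairs costs 2P = 614 kJ/mol, so E(LS) = -962 + 614 = -348 kJ/mol.
E(LS) − E(HS) = -348 − (-160) = -188 kJ/mol.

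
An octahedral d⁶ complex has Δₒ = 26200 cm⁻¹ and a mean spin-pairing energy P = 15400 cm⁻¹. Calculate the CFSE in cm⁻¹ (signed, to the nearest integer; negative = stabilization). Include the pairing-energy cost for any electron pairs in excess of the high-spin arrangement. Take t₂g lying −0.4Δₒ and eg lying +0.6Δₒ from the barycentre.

-32080

Δₒ > P, so pairing is preferred: the ground state is low-spin.
Filling d⁶ accordingly: t₂g⁶ eg⁰.
Orbital CFSE = -2.4Δₒ = -2.4 × 26200 = -62880 cm⁻¹.
Excess pairs vs high-spin: 3 − 1 = 2; pairing cost = +30800 cm⁻¹.
Net CFSE = -62880 + 30800 = -32080 cm⁻¹.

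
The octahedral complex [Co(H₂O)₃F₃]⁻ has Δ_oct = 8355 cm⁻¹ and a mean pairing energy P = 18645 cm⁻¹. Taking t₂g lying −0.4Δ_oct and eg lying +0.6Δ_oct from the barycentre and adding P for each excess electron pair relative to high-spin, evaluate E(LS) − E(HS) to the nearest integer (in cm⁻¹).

Ligand charges: 3×(+0) from H₂O and 3×(-1) from F⁻ sum to -3; with overall charge -1, Co is +2.
Co is in group 9, so Co²⁺ is d⁷ (9 − 2 = 7).
In the high-spin limit (t₂g⁵ eg²) the orbital term is -0.8Δ_oct = -6684 cm⁻¹, with no excess pairing.
For low-spin the configuration is t₂g⁶ eg¹: orbital energy -1.8 × 8355 = -15039 cm⁻¹, and 1 additional pair relative to high-spin adds 18645 cm⁻¹, giving 3606 cm⁻¹.
The difference is 3606 − (-6684) = 10290 cm⁻¹, so high-spin lies lower.

10290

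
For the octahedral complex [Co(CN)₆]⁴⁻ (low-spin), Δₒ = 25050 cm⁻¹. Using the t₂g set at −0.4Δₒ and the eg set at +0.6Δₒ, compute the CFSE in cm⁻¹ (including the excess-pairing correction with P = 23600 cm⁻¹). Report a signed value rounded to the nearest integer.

Each CN⁻ contributes -1; 6 × (-1) = -6. With overall charge -4, Co is in the +2 oxidation state.
Co is in group 9, so Co²⁺ is d⁷ (9 − 2 = 7).
The d⁷ electrons fill as t₂g⁶ eg¹.
Orbital CFSE = 6(-0.4) + 1(0.6) = -1.8Δₒ = -1.8 × 25050 = -45090 cm⁻¹.
Relative to high-spin t₂g⁵ eg² (2 paired), the low-spin configuration has 1 additional pair, contributing +1 × 23600 = +23600 cm⁻¹.
Combining: -45090 + 23600 = -21490 cm⁻¹.

-21490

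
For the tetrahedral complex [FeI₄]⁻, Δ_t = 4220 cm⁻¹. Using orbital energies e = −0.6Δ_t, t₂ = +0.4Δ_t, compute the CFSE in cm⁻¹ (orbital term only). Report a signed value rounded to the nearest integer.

Each I⁻ contributes -1; 4 × (-1) = -4. With overall charge -1, Fe is in the +3 oxidation state.
Group 8 minus oxidation state +3 gives a d⁵ configuration for Fe³⁺.
Tetrahedral fields are weak (Δₜ ≈ 4/9 Δₒ), so electrons fill high-spin.
Electron filling gives e² t₂³.
Orbital CFSE = 2(-0.6) + 3(0.4) = 0.0Δ_t = 0.0 × 4220 = 0 cm⁻¹.

0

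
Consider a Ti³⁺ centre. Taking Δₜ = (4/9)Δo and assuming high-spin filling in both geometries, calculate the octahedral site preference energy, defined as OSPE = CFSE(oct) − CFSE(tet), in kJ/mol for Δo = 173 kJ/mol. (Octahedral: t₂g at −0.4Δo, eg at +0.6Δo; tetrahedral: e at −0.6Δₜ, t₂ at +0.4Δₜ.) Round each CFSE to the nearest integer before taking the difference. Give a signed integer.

-23

Ti is in group 4, so Ti³⁺ is d¹ (4 − 3 = 1).
Octahedral high-spin t2g^1 e_g^0: CFSE = -0.4 × 173 = -69 kJ/mol.
Tetrahedral e^1 t2^0 gives -0.6Δₜ = -0.6 × (4/9) × 173 = -46 kJ/mol.
OSPE = -69 − (-46) = -23 kJ/mol.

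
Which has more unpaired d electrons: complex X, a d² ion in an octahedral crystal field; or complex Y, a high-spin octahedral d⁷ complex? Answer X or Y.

X: t₂g² eg⁰ → 2 unpaired.
Y: t₂g⁵ eg² → 3 unpaired.
So Y has more unpaired electrons.

Y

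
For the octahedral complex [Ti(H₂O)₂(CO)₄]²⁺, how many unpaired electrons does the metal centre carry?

2

Ligand charges: 2×(+0) from H₂O and 4×(+0) from CO sum to +0; with overall charge +2, Ti is +2.
Group 4 minus oxidation state +2 gives a d² configuration for Ti²⁺.
Configuration: t₂g² eg⁰, giving 2 unpaired electrons.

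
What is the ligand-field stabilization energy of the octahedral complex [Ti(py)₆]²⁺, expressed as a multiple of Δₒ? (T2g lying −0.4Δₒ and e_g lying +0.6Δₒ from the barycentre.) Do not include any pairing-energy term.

py is neutral, so the +2 overall charge sits on Ti: oxidation state +2.
Ti is in group 4, so Ti²⁺ is d² (4 − 2 = 2).
For octahedral d² the high- and low-spin configurations coincide.
Configuration: t2g^2 e_g^0.
CFSE = 2(-0.4Δₒ) + 0(0.6Δₒ) = -0.8Δₒ + 0.0Δₒ = -0.8Δₒ.

-0.8 Δₒ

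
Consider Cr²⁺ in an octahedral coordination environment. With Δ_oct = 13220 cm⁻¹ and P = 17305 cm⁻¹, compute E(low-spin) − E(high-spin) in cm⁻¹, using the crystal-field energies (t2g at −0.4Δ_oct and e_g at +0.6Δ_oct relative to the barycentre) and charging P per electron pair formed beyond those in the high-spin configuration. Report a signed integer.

Cr is in group 6, so Cr²⁺ is d⁴ (6 − 2 = 4).
High-spin: t2g^3 e_g^1, CFSE = -0.6Δ_oct = -7932 cm⁻¹.
Low-spin: t2g^4 e_g^0, orbital CFSE = -1.6Δ_oct = -21152 cm⁻¹; plus 1 excess pair × P = +17305 cm⁻¹; total -3847 cm⁻¹.
E(LS) − E(HS) = -3847 − (-7932) = 4085 cm⁻¹.

4085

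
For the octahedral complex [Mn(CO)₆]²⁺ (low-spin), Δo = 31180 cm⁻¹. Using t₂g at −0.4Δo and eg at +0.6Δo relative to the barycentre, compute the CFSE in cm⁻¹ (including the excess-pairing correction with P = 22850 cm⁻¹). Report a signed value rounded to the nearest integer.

CO is neutral, so the +2 overall charge sits on Mn: oxidation state +2.
Mn is in group 7, so Mn²⁺ is d⁵ (7 − 2 = 5).
Electron filling gives t₂g⁵ eg⁰.
Orbital CFSE = 5(-0.4) + 0(0.6) = -2.0Δo = -2.0 × 31180 = -62360 cm⁻¹.
Pairing penalty: 2 pairs vs 0 in the high-spin reference → 2 extra × P = 45700 cm⁻¹.
Combining: -62360 + 45700 = -16660 cm⁻¹.

-16660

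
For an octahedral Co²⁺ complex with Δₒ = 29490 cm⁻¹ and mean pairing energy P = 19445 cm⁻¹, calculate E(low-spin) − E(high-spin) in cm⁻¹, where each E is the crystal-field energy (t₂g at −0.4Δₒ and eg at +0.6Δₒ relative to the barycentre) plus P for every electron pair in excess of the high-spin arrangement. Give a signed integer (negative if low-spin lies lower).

Group 9 minus oxidation state +2 gives a d⁷ configuration for Co²⁺.
In the high-spin limit (t₂g⁵ eg²) the orbital term is -0.8Δₒ = -23592 cm⁻¹, with no excess pairing.
Low-spin t₂g⁶ eg¹ gives -1.8Δₒ = -53082 cm⁻¹, but forming 1 extra pair costs 1P = 19445 cm⁻¹, so E(LS) = -53082 + 19445 = -33637 cm⁻¹.
The difference is -33637 − (-23592) = -10045 cm⁻¹, so low-spin lies lower.

-10045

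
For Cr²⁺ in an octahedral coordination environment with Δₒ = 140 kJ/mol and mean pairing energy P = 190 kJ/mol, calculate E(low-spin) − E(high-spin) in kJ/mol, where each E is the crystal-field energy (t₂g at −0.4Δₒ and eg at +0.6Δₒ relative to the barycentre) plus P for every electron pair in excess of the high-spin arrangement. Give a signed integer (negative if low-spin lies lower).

50

Cr²⁺: group 6, so d-count = 6 − 2 = 4.
High-spin d⁴ fills as t₂g³ eg¹ with CFSE 3(−0.4) + 1(+0.6) = -0.6Δₒ = -84 kJ/mol.
For low-spin the configuration is t₂g⁴ eg⁰: orbital energy -1.6 × 140 = -224 kJ/mol, and 1 additional pair relative to high-spin adds 190 kJ/mol, giving -34 kJ/mol.
Thus E(LS) − E(HS) = 50 kJ/mol.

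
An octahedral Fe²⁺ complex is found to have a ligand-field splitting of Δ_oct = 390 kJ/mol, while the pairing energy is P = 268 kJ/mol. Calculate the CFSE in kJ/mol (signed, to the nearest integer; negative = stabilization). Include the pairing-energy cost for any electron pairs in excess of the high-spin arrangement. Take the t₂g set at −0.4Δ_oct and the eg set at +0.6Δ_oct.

Fe is in group 8, so Fe²⁺ is d⁶ (8 − 2 = 6).
With Δ_oct > P the complex is low-spin.
Filling d⁶ accordingly: t₂g⁶ eg⁰.
Orbital CFSE = -2.4Δ_oct = -2.4 × 390 = -936 kJ/mol.
Excess pairs vs high-spin: 3 − 1 = 2; pairing cost = +536 kJ/mol.
Net CFSE = -936 + 536 = -400 kJ/mol.

-400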